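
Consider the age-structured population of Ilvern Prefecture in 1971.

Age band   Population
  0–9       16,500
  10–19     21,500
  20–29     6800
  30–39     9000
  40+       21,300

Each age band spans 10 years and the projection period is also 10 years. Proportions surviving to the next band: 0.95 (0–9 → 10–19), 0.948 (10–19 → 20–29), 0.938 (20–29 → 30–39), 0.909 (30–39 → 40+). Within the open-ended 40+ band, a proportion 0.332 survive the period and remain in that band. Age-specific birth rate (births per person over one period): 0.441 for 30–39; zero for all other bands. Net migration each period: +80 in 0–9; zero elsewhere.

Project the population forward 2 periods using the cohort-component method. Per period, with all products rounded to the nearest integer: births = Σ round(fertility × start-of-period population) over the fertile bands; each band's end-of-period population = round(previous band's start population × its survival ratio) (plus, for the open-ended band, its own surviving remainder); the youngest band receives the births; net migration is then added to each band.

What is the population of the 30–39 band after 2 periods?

19118

[period 1]
Births: 9000 × 0.441 = 3969
10–19: 16500 × 0.95 = 15675
20–29: 21500 × 0.948 = 20382
30–39: 6800 × 0.938 = 6378
40+: 9000 × 0.909 + 21300 × 0.332 = 8181 + 7072 = 15253
Net migration: 0–9 + 80 → 4049
Giving 4049 / 15675 / 20382 / 6378 / 15253.
[period 2]
Births: 6378 × 0.441 = 2813
10–19: 4049 × 0.95 = 3847
20–29: 15675 × 0.948 = 14860
30–39: 20382 × 0.938 = 19118
40+: 6378 × 0.909 + 15253 × 0.332 = 5798 + 5064 = 10862
Net migration: 0–9 + 80 → 2893
Giving 2893 / 3847 / 14860 / 19118 / 10862.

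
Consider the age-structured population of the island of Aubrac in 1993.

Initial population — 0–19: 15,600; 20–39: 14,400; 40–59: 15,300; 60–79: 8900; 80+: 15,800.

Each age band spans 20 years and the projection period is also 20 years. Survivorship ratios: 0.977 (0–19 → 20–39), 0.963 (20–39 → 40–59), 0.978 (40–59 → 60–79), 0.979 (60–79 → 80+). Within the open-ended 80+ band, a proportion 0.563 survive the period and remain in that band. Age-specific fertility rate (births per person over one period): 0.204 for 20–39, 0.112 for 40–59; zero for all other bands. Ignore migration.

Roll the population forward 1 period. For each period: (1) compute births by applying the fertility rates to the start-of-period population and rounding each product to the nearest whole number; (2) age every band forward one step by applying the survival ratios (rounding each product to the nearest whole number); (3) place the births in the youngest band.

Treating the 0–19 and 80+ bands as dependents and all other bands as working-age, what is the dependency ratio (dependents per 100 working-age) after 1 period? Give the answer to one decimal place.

50.5

Numbering the groups 1..5 from youngest to oldest:
[period 1]
Births: 14400 × 0.204 = 2938 ; 15300 × 0.112 = 1714 → 4652
Group 2: 15600 × 0.977 = 15241
Group 3: 14400 × 0.963 = 13867
Group 4: 15300 × 0.978 = 14963
Group 5: 8900 × 0.979 + 15800 × 0.563 = 8713 + 8895 = 17608
Population now: 0–19=4652, 20–39=15241, 40–59=13867, 60–79=14963, 80+=17608
Dependents (band 0–19 + band 80+) = 4652 + 17608 = 22260; working-age = 44071; ratio = 22260/44071 × 100 = 50.5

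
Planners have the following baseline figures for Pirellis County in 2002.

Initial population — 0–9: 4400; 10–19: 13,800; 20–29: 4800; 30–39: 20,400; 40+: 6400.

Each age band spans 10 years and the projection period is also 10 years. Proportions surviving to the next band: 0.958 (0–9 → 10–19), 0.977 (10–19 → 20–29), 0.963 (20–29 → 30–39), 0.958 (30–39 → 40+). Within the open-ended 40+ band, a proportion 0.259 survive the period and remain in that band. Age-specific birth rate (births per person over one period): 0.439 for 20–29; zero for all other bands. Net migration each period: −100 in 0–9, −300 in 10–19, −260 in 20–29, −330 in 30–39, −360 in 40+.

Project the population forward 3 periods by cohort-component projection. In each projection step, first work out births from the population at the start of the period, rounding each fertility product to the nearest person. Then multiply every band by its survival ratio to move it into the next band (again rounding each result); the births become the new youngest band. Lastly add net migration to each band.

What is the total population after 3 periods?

24952

Let group 1 be 0–9 through group 5 = 40+.
— Period 1 —
Births: 4800 × 0.439 = 2107
Group 2: 4400 × 0.958 = 4215
Group 3: 13800 × 0.977 = 13483
Group 4: 4800 × 0.963 = 4622
Group 5: 20400 × 0.958 + 6400 × 0.259 = 19543 + 1658 = 21201
Net migration: Group 1 − 100 → 2007; Group 2 − 300 → 3915; Group 3 − 260 → 13223; Group 4 − 330 → 4292; Group 5 − 360 → 20841
→ [2007, 3915, 13223, 4292, 20841]
— Period 2 —
Births: 13223 × 0.439 = 5805
Group 2: 2007 × 0.958 = 1923
Group 3: 3915 × 0.977 = 3825
Group 4: 13223 × 0.963 = 12734
Group 5: 4292 × 0.958 + 20841 × 0.259 = 4112 + 5398 = 9510
Net migration: Group 1 − 100 → 5705; Group 2 − 300 → 1623; Group 3 − 260 → 3565; Group 4 − 330 → 12404; Group 5 − 360 → 9150
→ [5705, 1623, 3565, 12404, 9150]
— Period 3 —
Births: 3565 × 0.439 = 1565
Group 2: 5705 × 0.958 = 5465
Group 3: 1623 × 0.977 = 1586
Group 4: 3565 × 0.963 = 3433
Group 5: 12404 × 0.958 + 9150 × 0.259 = 11883 + 2370 = 14253
Net migration: Group 1 − 100 → 1465; Group 2 − 300 → 5165; Group 3 − 260 → 1326; Group 4 − 330 → 3103; Group 5 − 360 → 13893
→ [1465, 5165, 1326, 3103, 13893]
Total after period 3: 1465 + 5165 + 1326 + 3103 + 13893 = 24952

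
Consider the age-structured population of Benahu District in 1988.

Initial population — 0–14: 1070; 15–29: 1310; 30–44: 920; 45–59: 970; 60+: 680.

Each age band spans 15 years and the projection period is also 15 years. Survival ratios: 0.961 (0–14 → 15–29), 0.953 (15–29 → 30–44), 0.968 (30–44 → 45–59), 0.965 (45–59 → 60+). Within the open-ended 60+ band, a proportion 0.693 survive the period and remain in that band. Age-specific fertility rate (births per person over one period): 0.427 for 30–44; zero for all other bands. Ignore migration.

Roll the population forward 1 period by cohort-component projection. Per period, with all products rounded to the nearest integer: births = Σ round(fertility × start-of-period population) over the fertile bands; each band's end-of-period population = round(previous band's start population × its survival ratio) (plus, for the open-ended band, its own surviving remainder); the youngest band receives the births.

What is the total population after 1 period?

Period 1.
Births: 920 * 0.427 = 393
15–29: 1070 * 0.961 = 1028
30–44: 1310 * 0.953 = 1248
45–59: 920 * 0.968 = 891
60+: 970 * 0.965 + 680 * 0.693 = 936 + 471 = 1407
Population now: 0–14=393, 15–29=1028, 30–44=1248, 45–59=891, 60+=1407
Total after period 1: 393 + 1028 + 1248 + 891 + 1407 = 4967

4967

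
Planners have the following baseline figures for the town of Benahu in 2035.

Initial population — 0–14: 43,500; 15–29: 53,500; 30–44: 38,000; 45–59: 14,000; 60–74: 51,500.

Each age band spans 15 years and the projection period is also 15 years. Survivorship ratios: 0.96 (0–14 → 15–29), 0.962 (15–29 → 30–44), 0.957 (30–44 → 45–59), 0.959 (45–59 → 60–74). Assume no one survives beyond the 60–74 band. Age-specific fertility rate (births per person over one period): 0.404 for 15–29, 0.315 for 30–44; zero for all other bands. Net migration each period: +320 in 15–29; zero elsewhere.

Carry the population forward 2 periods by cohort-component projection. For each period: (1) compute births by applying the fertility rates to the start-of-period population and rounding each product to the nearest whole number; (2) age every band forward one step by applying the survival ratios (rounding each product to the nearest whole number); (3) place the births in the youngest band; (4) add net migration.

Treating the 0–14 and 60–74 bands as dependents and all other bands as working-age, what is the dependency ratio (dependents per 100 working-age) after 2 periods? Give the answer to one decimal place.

Call the bands 1 to 5, youngest first.
Period 1.
Births: 53500 * 0.404 = 21614, 38000 * 0.315 = 11970 — total 33584
Band 2: 43500 * 0.96 = 41760
Band 3: 53500 * 0.962 = 51467
Band 4: 38000 * 0.957 = 36366
Band 5: 14000 * 0.959 = 13426
Net migration: Band 2 + 320 → 42080
→ [33584, 42080, 51467, 36366, 13426]
Period 2.
Births: 42080 * 0.404 = 17000, 51467 * 0.315 = 16212 — total 33212
Band 2: 33584 * 0.96 = 32241
Band 3: 42080 * 0.962 = 40481
Band 4: 51467 * 0.957 = 49254
Band 5: 36366 * 0.959 = 34875
Net migration: Band 2 + 320 → 32561
→ [33212, 32561, 40481, 49254, 34875]
Dependents (band 0–14 + band 60–74) = 33212 + 34875 = 68087; working-age = 122296; ratio = 68087/122296 × 100 = 55.7

55.7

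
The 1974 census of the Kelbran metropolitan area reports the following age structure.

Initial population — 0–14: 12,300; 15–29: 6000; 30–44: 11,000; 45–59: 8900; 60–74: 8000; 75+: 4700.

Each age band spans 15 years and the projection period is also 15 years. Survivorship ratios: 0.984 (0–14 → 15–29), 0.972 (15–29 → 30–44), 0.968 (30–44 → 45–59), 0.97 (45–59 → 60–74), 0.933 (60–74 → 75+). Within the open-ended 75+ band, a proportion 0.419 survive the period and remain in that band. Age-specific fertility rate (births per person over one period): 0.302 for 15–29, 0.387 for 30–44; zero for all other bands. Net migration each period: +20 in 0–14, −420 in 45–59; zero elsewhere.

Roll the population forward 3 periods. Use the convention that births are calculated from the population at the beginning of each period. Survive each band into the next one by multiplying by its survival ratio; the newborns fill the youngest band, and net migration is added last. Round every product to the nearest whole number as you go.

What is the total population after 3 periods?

After projecting period 1:
Births: 6000 × 0.302 = 1812 ; 11000 × 0.387 = 4257 ⇒ total 6069
15–29: 12300 × 0.984 = 12103
30–44: 6000 × 0.972 = 5832
45–59: 11000 × 0.968 = 10648
60–74: 8900 × 0.97 = 8633
75+: 8000 × 0.933 + 4700 × 0.419 = 7464 + 1969 = 9433
Net migration: 0–14 + 20 → 6089; 45–59 − 420 → 10228
Population now: 0–14=6089, 15–29=12103, 30–44=5832, 45–59=10228, 60–74=8633, 75+=9433
After projecting period 2:
Births: 12103 × 0.302 = 3655 ; 5832 × 0.387 = 2257 ⇒ total 5912
15–29: 6089 × 0.984 = 5992
30–44: 12103 × 0.972 = 11764
45–59: 5832 × 0.968 = 5645
60–74: 10228 × 0.97 = 9921
75+: 8633 × 0.933 + 9433 × 0.419 = 8055 + 3952 = 12007
Net migration: 0–14 + 20 → 5932; 45–59 − 420 → 5225
Population now: 0–14=5932, 15–29=5992, 30–44=11764, 45–59=5225, 60–74=9921, 75+=12007
After projecting period 3:
Births: 5992 × 0.302 = 1810 ; 11764 × 0.387 = 4553 ⇒ total 6363
15–29: 5932 × 0.984 = 5837
30–44: 5992 × 0.972 = 5824
45–59: 11764 × 0.968 = 11388
60–74: 5225 × 0.97 = 5068
75+: 9921 × 0.933 + 12007 × 0.419 = 9256 + 5031 = 14287
Net migration: 0–14 + 20 → 6383; 45–59 − 420 → 10968
Population now: 0–14=6383, 15–29=5837, 30–44=5824, 45–59=10968, 60–74=5068, 75+=14287
Total after period 3: 6383 + 5837 + 5824 + 10968 + 5068 + 14287 = 48367

48367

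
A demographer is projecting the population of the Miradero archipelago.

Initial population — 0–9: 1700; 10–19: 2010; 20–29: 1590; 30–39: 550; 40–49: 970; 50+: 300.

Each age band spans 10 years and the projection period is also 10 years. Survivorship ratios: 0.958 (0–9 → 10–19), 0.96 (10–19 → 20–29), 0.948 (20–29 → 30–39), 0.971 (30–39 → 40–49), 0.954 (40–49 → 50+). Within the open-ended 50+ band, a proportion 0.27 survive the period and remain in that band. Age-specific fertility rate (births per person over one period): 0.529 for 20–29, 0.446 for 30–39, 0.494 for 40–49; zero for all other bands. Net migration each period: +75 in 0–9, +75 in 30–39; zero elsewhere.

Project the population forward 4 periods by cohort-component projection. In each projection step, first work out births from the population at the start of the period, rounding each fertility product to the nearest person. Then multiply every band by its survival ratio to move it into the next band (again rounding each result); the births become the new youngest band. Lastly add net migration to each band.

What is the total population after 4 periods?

— Period 1 —
Births: 1590 * 0.529 = 841 ; 550 * 0.446 = 245 ; 970 * 0.494 = 479 → total 1565
10–19: 1700 * 0.958 = 1629
20–29: 2010 * 0.96 = 1930
30–39: 1590 * 0.948 = 1507
40–49: 550 * 0.971 = 534
50+: 970 * 0.954 + 300 * 0.27 = 925 + 81 = 1006
Net migration: 0–9 + 75 → 1640; 30–39 + 75 → 1582
End of period: [1640, 1629, 1930, 1582, 534, 1006]
— Period 2 —
Births: 1930 * 0.529 = 1021 ; 1582 * 0.446 = 706 ; 534 * 0.494 = 264 → total 1991
10–19: 1640 * 0.958 = 1571
20–29: 1629 * 0.96 = 1564
30–39: 1930 * 0.948 = 1830
40–49: 1582 * 0.971 = 1536
50+: 534 * 0.954 + 1006 * 0.27 = 509 + 272 = 781
Net migration: 0–9 + 75 → 2066; 30–39 + 75 → 1905
End of period: [2066, 1571, 1564, 1905, 1536, 781]
— Period 3 —
Births: 1564 * 0.529 = 827 ; 1905 * 0.446 = 850 ; 1536 * 0.494 = 759 → total 2436
10–19: 2066 * 0.958 = 1979
20–29: 1571 * 0.96 = 1508
30–39: 1564 * 0.948 = 1483
40–49: 1905 * 0.971 = 1850
50+: 1536 * 0.954 + 781 * 0.27 = 1465 + 211 = 1676
Net migration: 0–9 + 75 → 2511; 30–39 + 75 → 1558
End of period: [2511, 1979, 1508, 1558, 1850, 1676]
— Period 4 —
Births: 1508 * 0.529 = 798 ; 1558 * 0.446 = 695 ; 1850 * 0.494 = 914 → total 2407
10–19: 2511 * 0.958 = 2406
20–29: 1979 * 0.96 = 1900
30–39: 1508 * 0.948 = 1430
40–49: 1558 * 0.971 = 1513
50+: 1850 * 0.954 + 1676 * 0.27 = 1765 + 453 = 2218
Net migration: 0–9 + 75 → 2482; 30–39 + 75 → 1505
End of period: [2482, 2406, 1900, 1505, 1513, 2218]
Total after period 4: 2482 + 2406 + 1900 + 1505 + 1513 + 2218 = 12024

12024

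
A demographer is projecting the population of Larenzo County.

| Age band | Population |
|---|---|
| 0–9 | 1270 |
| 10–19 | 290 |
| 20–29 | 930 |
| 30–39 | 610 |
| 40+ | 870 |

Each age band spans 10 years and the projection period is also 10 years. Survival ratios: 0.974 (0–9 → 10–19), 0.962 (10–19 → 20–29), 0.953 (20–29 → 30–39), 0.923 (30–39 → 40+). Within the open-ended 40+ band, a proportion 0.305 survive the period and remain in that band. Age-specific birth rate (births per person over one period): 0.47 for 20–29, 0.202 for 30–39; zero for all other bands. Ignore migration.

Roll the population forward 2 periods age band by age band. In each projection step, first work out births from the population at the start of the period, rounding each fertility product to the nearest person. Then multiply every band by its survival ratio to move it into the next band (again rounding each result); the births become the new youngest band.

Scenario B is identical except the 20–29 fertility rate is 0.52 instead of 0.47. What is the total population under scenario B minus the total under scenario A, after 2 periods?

— Period 1 —
Births: 930 * 0.47 = 437, 610 * 0.202 = 123 → total 560
10–19: 1270 * 0.974 = 1237
20–29: 290 * 0.962 = 279
30–39: 930 * 0.953 = 886
40+: 610 * 0.923 + 870 * 0.305 = 563 + 265 = 828
→ [560, 1237, 279, 886, 828]
— Period 2 —
Births: 279 * 0.47 = 131, 886 * 0.202 = 179 → total 310
10–19: 560 * 0.974 = 545
20–29: 1237 * 0.962 = 1190
30–39: 279 * 0.953 = 266
40+: 886 * 0.923 + 828 * 0.305 = 818 + 253 = 1071
→ [310, 545, 1190, 266, 1071]
Scenario A total after 2 periods: 3382
Scenario B projection —
— Period 1 —
Births: 930 * 0.52 = 484, 610 * 0.202 = 123 → total 607
10–19: 1270 * 0.974 = 1237
20–29: 290 * 0.962 = 279
30–39: 930 * 0.953 = 886
40+: 610 * 0.923 + 870 * 0.305 = 563 + 265 = 828
→ [607, 1237, 279, 886, 828]
— Period 2 —
Births: 279 * 0.52 = 145, 886 * 0.202 = 179 → total 324
10–19: 607 * 0.974 = 591
20–29: 1237 * 0.962 = 1190
30–39: 279 * 0.953 = 266
40+: 886 * 0.923 + 828 * 0.305 = 818 + 253 = 1071
→ [324, 591, 1190, 266, 1071]
Scenario B total after 2 periods: 3442
Difference B − A = 3442 − 3382 = 60

60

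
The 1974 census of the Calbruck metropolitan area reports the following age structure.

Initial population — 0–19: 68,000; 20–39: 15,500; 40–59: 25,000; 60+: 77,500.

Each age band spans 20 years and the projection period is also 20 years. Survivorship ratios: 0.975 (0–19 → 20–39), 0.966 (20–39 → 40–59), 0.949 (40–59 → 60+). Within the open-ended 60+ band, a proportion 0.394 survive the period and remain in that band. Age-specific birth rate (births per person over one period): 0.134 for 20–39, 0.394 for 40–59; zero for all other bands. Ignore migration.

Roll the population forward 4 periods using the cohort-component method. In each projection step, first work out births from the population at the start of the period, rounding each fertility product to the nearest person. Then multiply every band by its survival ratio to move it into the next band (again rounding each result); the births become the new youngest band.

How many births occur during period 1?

11927

Numbering the bands 1..4 from youngest to oldest:
— Period 1 —
Births: 15500 × 0.134 = 2077  |  25000 × 0.394 = 9850 → 11927
Band 2: 68000 × 0.975 = 66300
Band 3: 15500 × 0.966 = 14973
Band 4: 25000 × 0.949 + 77500 × 0.394 = 23725 + 30535 = 54260
End of period: [11927, 66300, 14973, 54260]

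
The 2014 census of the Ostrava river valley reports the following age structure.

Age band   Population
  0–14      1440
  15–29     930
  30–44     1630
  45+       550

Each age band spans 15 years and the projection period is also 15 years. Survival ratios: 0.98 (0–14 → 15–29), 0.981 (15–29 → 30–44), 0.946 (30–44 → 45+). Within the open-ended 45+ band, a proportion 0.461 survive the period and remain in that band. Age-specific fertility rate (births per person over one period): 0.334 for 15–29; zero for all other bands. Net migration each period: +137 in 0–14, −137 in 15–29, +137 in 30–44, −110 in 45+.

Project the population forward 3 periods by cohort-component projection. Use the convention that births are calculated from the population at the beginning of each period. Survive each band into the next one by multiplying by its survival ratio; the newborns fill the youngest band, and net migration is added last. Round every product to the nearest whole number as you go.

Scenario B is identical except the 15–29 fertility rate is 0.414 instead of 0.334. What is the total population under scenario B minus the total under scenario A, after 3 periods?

225

(Groups numbered youngest = 1 to oldest = 4.)
Period 1:
Births: 930 * 0.334 = 311
Group 2: 1440 * 0.98 = 1411
Group 3: 930 * 0.981 = 912
Group 4: 1630 * 0.946 + 550 * 0.461 = 1542 + 254 = 1796
Net migration: Group 1 + 137 → 448; Group 2 − 137 → 1274; Group 3 + 137 → 1049; Group 4 − 110 → 1686
End of period: [448, 1274, 1049, 1686]
Period 2:
Births: 1274 * 0.334 = 426
Group 2: 448 * 0.98 = 439
Group 3: 1274 * 0.981 = 1250
Group 4: 1049 * 0.946 + 1686 * 0.461 = 992 + 777 = 1769
Net migration: Group 1 + 137 → 563; Group 2 − 137 → 302; Group 3 + 137 → 1387; Group 4 − 110 → 1659
End of period: [563, 302, 1387, 1659]
Period 3:
Births: 302 * 0.334 = 101
Group 2: 563 * 0.98 = 552
Group 3: 302 * 0.981 = 296
Group 4: 1387 * 0.946 + 1659 * 0.461 = 1312 + 765 = 2077
Net migration: Group 1 + 137 → 238; Group 2 − 137 → 415; Group 3 + 137 → 433; Group 4 − 110 → 1967
End of period: [238, 415, 433, 1967]
Scenario A total after 3 periods: 3053
Scenario B projection —
Period 1:
Births: 930 * 0.414 = 385
Group 2: 1440 * 0.98 = 1411
Group 3: 930 * 0.981 = 912
Group 4: 1630 * 0.946 + 550 * 0.461 = 1542 + 254 = 1796
Net migration: Group 1 + 137 → 522; Group 2 − 137 → 1274; Group 3 + 137 → 1049; Group 4 − 110 → 1686
End of period: [522, 1274, 1049, 1686]
Period 2:
Births: 1274 * 0.414 = 527
Group 2: 522 * 0.98 = 512
Group 3: 1274 * 0.981 = 1250
Group 4: 1049 * 0.946 + 1686 * 0.461 = 992 + 777 = 1769
Net migration: Group 1 + 137 → 664; Group 2 − 137 → 375; Group 3 + 137 → 1387; Group 4 − 110 → 1659
End of period: [664, 375, 1387, 1659]
Period 3:
Births: 375 * 0.414 = 155
Group 2: 664 * 0.98 = 651
Group 3: 375 * 0.981 = 368
Group 4: 1387 * 0.946 + 1659 * 0.461 = 1312 + 765 = 2077
Net migration: Group 1 + 137 → 292; Group 2 − 137 → 514; Group 3 + 137 → 505; Group 4 − 110 → 1967
End of period: [292, 514, 505, 1967]
Scenario B total after 3 periods: 3278
Difference B − A = 3278 − 3053 = 225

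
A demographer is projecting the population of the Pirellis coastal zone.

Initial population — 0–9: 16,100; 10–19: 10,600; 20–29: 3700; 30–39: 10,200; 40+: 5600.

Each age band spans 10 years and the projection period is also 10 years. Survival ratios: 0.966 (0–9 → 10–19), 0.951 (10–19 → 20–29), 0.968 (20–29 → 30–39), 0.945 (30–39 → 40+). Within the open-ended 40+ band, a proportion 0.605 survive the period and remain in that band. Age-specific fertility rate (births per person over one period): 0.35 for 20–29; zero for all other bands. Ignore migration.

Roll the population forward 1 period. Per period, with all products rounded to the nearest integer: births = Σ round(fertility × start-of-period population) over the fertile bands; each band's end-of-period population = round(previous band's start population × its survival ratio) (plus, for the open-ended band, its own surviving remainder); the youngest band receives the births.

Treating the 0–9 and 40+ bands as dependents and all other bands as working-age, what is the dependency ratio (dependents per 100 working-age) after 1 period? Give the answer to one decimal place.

49.0

Numbering the groups 1..5 from youngest to oldest:
After projecting period 1:
Births: 3700 × 0.35 = 1295
Group 2: 16100 × 0.966 = 15553
Group 3: 10600 × 0.951 = 10081
Group 4: 3700 × 0.968 = 3582
Group 5: 10200 × 0.945 + 5600 × 0.605 = 9639 + 3388 = 13027
Giving 1295 / 15553 / 10081 / 3582 / 13027.
Dependents (band 0–9 + band 40+) = 1295 + 13027 = 14322; working-age = 29216; ratio = 14322/29216 × 100 = 49.0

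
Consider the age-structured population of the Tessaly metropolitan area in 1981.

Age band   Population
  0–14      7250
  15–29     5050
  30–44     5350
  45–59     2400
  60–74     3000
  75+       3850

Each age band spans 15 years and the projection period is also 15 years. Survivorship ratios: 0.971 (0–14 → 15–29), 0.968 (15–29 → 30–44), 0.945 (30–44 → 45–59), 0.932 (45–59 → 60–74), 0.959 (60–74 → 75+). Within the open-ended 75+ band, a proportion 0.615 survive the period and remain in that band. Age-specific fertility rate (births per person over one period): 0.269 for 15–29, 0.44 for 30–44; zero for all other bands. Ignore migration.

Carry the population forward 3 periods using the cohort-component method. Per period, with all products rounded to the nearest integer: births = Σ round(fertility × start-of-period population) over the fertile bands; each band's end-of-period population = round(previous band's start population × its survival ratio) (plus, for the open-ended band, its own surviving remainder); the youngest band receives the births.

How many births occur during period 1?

3712

[period 1]
Births: 5050 × 0.269 = 1358, 5350 × 0.44 = 2354 → 3712
15–29: 7250 × 0.971 = 7040
30–44: 5050 × 0.968 = 4888
45–59: 5350 × 0.945 = 5056
60–74: 2400 × 0.932 = 2237
75+: 3000 × 0.959 + 3850 × 0.615 = 2877 + 2368 = 5245
Giving 3712 / 7040 / 4888 / 5056 / 2237 / 5245.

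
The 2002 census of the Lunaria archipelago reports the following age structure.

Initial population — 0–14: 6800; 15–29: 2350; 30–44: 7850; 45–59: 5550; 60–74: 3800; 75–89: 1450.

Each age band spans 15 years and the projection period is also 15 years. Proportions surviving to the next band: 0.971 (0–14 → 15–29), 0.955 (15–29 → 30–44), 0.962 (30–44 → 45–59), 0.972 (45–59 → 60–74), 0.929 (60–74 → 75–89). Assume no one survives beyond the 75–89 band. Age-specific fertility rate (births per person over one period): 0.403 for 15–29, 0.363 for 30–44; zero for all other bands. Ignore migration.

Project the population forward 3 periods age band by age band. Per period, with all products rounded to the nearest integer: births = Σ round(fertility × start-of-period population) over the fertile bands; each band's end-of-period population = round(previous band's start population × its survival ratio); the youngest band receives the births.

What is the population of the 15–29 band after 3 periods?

3375

Let group 1 be 0–14 through group 6 = 75–89.
Period 1.
Births: 2350 * 0.403 = 947  |  7850 * 0.363 = 2850 → 3797
Group 2: 6800 * 0.971 = 6603
Group 3: 2350 * 0.955 = 2244
Group 4: 7850 * 0.962 = 7552
Group 5: 5550 * 0.972 = 5395
Group 6: 3800 * 0.929 = 3530
Population now: 0–14=3797, 15–29=6603, 30–44=2244, 45–59=7552, 60–74=5395, 75–89=3530
Period 2.
Births: 6603 * 0.403 = 2661  |  2244 * 0.363 = 815 → 3476
Group 2: 3797 * 0.971 = 3687
Group 3: 6603 * 0.955 = 6306
Group 4: 2244 * 0.962 = 2159
Group 5: 7552 * 0.972 = 7341
Group 6: 5395 * 0.929 = 5012
Population now: 0–14=3476, 15–29=3687, 30–44=6306, 45–59=2159, 60–74=7341, 75–89=5012
Period 3.
Births: 3687 * 0.403 = 1486  |  6306 * 0.363 = 2289 → 3775
Group 2: 3476 * 0.971 = 3375
Group 3: 3687 * 0.955 = 3521
Group 4: 6306 * 0.962 = 6066
Group 5: 2159 * 0.972 = 2099
Group 6: 7341 * 0.929 = 6820
Population now: 0–14=3775, 15–29=3375, 30–44=3521, 45–59=6066, 60–74=2099, 75–89=6820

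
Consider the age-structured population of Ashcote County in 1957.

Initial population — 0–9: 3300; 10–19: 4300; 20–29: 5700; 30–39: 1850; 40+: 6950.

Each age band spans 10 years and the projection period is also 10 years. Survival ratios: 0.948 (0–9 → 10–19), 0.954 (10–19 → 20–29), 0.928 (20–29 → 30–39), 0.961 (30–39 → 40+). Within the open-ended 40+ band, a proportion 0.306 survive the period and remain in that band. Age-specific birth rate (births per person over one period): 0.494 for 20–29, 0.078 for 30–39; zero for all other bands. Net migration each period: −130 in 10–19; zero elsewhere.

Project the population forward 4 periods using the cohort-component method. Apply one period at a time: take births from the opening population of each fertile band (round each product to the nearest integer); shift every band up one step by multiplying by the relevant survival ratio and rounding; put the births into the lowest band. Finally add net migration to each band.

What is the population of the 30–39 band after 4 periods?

2369

Period 1:
Births: 5700 * 0.494 = 2816 ; 1850 * 0.078 = 144 → total 2960
10–19: 3300 * 0.948 = 3128
20–29: 4300 * 0.954 = 4102
30–39: 5700 * 0.928 = 5290
40+: 1850 * 0.961 + 6950 * 0.306 = 1778 + 2127 = 3905
Net migration: 10–19 − 130 → 2998
End of period: [2960, 2998, 4102, 5290, 3905]
Period 2:
Births: 4102 * 0.494 = 2026 ; 5290 * 0.078 = 413 → total 2439
10–19: 2960 * 0.948 = 2806
20–29: 2998 * 0.954 = 2860
30–39: 4102 * 0.928 = 3807
40+: 5290 * 0.961 + 3905 * 0.306 = 5084 + 1195 = 6279
Net migration: 10–19 − 130 → 2676
End of period: [2439, 2676, 2860, 3807, 6279]
Period 3:
Births: 2860 * 0.494 = 1413 ; 3807 * 0.078 = 297 → total 1710
10–19: 2439 * 0.948 = 2312
20–29: 2676 * 0.954 = 2553
30–39: 2860 * 0.928 = 2654
40+: 3807 * 0.961 + 6279 * 0.306 = 3659 + 1921 = 5580
Net migration: 10–19 − 130 → 2182
End of period: [1710, 2182, 2553, 2654, 5580]
Period 4:
Births: 2553 * 0.494 = 1261 ; 2654 * 0.078 = 207 → total 1468
10–19: 1710 * 0.948 = 1621
20–29: 2182 * 0.954 = 2082
30–39: 2553 * 0.928 = 2369
40+: 2654 * 0.961 + 5580 * 0.306 = 2550 + 1707 = 4257
Net migration: 10–19 − 130 → 1491
End of period: [1468, 1491, 2082, 2369, 4257]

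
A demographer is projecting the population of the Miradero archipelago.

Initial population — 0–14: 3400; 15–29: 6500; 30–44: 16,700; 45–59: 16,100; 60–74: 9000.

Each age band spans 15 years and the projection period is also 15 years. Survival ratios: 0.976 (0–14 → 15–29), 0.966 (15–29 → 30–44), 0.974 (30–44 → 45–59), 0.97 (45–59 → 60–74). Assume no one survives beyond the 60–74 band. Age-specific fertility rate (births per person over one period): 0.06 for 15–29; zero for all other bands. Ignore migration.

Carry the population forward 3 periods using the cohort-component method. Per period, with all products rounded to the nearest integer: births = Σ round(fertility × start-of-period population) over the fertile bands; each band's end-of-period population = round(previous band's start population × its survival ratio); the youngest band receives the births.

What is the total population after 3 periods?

9640

— Period 1 —
Births: 6500 * 0.06 = 390
15–29: 3400 * 0.976 = 3318
30–44: 6500 * 0.966 = 6279
45–59: 16700 * 0.974 = 16266
60–74: 16100 * 0.97 = 15617
Population now: 0–14=390, 15–29=3318, 30–44=6279, 45–59=16266, 60–74=15617
— Period 2 —
Births: 3318 * 0.06 = 199
15–29: 390 * 0.976 = 381
30–44: 3318 * 0.966 = 3205
45–59: 6279 * 0.974 = 6116
60–74: 16266 * 0.97 = 15778
Population now: 0–14=199, 15–29=381, 30–44=3205, 45–59=6116, 60–74=15778
— Period 3 —
Births: 381 * 0.06 = 23
15–29: 199 * 0.976 = 194
30–44: 381 * 0.966 = 368
45–59: 3205 * 0.974 = 3122
60–74: 6116 * 0.97 = 5933
Population now: 0–14=23, 15–29=194, 30–44=368, 45–59=3122, 60–74=5933
Total after period 3: 23 + 194 + 368 + 3122 + 5933 = 9640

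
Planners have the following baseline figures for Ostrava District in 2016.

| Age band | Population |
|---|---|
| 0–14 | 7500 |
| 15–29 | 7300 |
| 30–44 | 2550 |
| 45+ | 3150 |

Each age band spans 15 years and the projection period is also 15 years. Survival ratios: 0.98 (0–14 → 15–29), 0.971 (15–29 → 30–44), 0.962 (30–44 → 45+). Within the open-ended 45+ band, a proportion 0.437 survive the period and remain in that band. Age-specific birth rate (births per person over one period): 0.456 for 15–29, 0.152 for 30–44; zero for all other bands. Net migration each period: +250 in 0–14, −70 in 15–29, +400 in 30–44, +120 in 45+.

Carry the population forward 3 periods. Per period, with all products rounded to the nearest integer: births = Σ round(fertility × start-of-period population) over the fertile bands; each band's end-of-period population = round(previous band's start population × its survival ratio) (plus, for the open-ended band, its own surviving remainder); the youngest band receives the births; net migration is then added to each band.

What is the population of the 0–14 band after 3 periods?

3126

Numbering the groups 1..4 from youngest to oldest:
[period 1]
Births: 7300 × 0.456 = 3329  |  2550 × 0.152 = 388 — total 3717
Group 2: 7500 × 0.98 = 7350
Group 3: 7300 × 0.971 = 7088
Group 4: 2550 × 0.962 + 3150 × 0.437 = 2453 + 1377 = 3830
Net migration: Group 1 + 250 → 3967; Group 2 − 70 → 7280; Group 3 + 400 → 7488; Group 4 + 120 → 3950
Population now: 0–14=3967, 15–29=7280, 30–44=7488, 45+=3950
[period 2]
Births: 7280 × 0.456 = 3320  |  7488 × 0.152 = 1138 — total 4458
Group 2: 3967 × 0.98 = 3888
Group 3: 7280 × 0.971 = 7069
Group 4: 7488 × 0.962 + 3950 × 0.437 = 7203 + 1726 = 8929
Net migration: Group 1 + 250 → 4708; Group 2 − 70 → 3818; Group 3 + 400 → 7469; Group 4 + 120 → 9049
Population now: 0–14=4708, 15–29=3818, 30–44=7469, 45+=9049
[period 3]
Births: 3818 × 0.456 = 1741  |  7469 × 0.152 = 1135 — total 2876
Group 2: 4708 × 0.98 = 4614
Group 3: 3818 × 0.971 = 3707
Group 4: 7469 × 0.962 + 9049 × 0.437 = 7185 + 3954 = 11139
Net migration: Group 1 + 250 → 3126; Group 2 − 70 → 4544; Group 3 + 400 → 4107; Group 4 + 120 → 11259
Population now: 0–14=3126, 15–29=4544, 30–44=4107, 45+=11259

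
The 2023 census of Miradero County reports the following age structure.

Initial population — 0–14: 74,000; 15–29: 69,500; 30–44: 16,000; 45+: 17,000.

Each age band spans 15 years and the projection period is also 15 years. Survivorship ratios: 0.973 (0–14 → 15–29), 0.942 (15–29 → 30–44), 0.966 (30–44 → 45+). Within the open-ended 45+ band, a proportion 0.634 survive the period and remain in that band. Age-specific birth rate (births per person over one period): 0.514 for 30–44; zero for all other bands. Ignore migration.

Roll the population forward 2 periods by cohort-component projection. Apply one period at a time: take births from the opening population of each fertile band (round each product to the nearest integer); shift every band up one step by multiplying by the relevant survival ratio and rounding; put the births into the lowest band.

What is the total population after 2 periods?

189354

Period 1:
Births: 16000 × 0.514 = 8224
15–29: 74000 × 0.973 = 72002
30–44: 69500 × 0.942 = 65469
45+: 16000 × 0.966 + 17000 × 0.634 = 15456 + 10778 = 26234
End of period: [8224, 72002, 65469, 26234]
Period 2:
Births: 65469 × 0.514 = 33651
15–29: 8224 × 0.973 = 8002
30–44: 72002 × 0.942 = 67826
45+: 65469 × 0.966 + 26234 × 0.634 = 63243 + 16632 = 79875
End of period: [33651, 8002, 67826, 79875]
Total after period 2: 33651 + 8002 + 67826 + 79875 = 189354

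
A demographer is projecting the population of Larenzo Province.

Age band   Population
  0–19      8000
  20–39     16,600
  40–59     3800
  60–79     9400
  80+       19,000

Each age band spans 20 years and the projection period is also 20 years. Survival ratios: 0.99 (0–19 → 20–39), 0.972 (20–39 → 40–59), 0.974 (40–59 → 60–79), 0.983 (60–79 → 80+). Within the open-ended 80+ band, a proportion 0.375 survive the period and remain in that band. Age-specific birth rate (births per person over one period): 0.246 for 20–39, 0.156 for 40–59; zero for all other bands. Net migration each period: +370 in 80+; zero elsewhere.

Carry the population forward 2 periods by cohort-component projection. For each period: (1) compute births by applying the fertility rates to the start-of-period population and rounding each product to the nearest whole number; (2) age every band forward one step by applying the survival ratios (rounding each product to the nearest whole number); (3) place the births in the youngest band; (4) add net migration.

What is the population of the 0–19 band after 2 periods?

4465

After projecting period 1:
Births: 16600 * 0.246 = 4084 ; 3800 * 0.156 = 593 → total 4677
20–39: 8000 * 0.99 = 7920
40–59: 16600 * 0.972 = 16135
60–79: 3800 * 0.974 = 3701
80+: 9400 * 0.983 + 19000 * 0.375 = 9240 + 7125 = 16365
Net migration: 80+ + 370 → 16735
→ [4677, 7920, 16135, 3701, 16735]
After projecting period 2:
Births: 7920 * 0.246 = 1948 ; 16135 * 0.156 = 2517 → total 4465
20–39: 4677 * 0.99 = 4630
40–59: 7920 * 0.972 = 7698
60–79: 16135 * 0.974 = 15715
80+: 3701 * 0.983 + 16735 * 0.375 = 3638 + 6276 = 9914
Net migration: 80+ + 370 → 10284
→ [4465, 4630, 7698, 15715, 10284]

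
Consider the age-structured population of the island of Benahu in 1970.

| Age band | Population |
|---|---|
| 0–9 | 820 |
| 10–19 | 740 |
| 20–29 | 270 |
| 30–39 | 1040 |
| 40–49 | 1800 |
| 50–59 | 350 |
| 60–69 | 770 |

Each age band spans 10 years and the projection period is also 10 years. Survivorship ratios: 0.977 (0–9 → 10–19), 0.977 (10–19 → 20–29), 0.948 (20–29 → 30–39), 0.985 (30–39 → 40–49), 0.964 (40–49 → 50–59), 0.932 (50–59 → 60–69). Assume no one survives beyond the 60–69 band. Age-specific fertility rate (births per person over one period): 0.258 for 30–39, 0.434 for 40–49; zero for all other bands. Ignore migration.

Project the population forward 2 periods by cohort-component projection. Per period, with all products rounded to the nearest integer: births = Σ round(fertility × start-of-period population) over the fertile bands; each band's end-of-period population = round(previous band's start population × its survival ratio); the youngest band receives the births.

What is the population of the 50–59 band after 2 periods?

Period 1.
Births: 1040 * 0.258 = 268, 1800 * 0.434 = 781 ⇒ total 1049
10–19: 820 * 0.977 = 801
20–29: 740 * 0.977 = 723
30–39: 270 * 0.948 = 256
40–49: 1040 * 0.985 = 1024
50–59: 1800 * 0.964 = 1735
60–69: 350 * 0.932 = 326
→ [1049, 801, 723, 256, 1024, 1735, 326]
Period 2.
Births: 256 * 0.258 = 66, 1024 * 0.434 = 444 ⇒ total 510
10–19: 1049 * 0.977 = 1025
20–29: 801 * 0.977 = 783
30–39: 723 * 0.948 = 685
40–49: 256 * 0.985 = 252
50–59: 1024 * 0.964 = 987
60–69: 1735 * 0.932 = 1617
→ [510, 1025, 783, 685, 252, 987, 1617]

987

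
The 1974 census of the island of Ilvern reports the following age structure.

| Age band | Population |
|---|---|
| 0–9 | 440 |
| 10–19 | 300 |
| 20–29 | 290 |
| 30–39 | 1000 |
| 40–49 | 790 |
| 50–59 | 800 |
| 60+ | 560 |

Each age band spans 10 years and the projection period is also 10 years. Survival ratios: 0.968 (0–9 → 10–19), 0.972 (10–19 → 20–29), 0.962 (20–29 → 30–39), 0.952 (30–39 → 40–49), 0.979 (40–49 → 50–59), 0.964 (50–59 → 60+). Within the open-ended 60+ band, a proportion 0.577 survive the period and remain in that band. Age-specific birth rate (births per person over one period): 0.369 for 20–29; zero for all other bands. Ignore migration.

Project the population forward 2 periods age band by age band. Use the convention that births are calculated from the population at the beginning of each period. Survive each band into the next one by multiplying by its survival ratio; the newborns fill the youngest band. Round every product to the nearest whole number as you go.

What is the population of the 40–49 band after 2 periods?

266

After projecting period 1:
Births: 290 * 0.369 = 107
10–19: 440 * 0.968 = 426
20–29: 300 * 0.972 = 292
30–39: 290 * 0.962 = 279
40–49: 1000 * 0.952 = 952
50–59: 790 * 0.979 = 773
60+: 800 * 0.964 + 560 * 0.577 = 771 + 323 = 1094
→ [107, 426, 292, 279, 952, 773, 1094]
After projecting period 2:
Births: 292 * 0.369 = 108
10–19: 107 * 0.968 = 104
20–29: 426 * 0.972 = 414
30–39: 292 * 0.962 = 281
40–49: 279 * 0.952 = 266
50–59: 952 * 0.979 = 932
60+: 773 * 0.964 + 1094 * 0.577 = 745 + 631 = 1376
→ [108, 104, 414, 281, 266, 932, 1376]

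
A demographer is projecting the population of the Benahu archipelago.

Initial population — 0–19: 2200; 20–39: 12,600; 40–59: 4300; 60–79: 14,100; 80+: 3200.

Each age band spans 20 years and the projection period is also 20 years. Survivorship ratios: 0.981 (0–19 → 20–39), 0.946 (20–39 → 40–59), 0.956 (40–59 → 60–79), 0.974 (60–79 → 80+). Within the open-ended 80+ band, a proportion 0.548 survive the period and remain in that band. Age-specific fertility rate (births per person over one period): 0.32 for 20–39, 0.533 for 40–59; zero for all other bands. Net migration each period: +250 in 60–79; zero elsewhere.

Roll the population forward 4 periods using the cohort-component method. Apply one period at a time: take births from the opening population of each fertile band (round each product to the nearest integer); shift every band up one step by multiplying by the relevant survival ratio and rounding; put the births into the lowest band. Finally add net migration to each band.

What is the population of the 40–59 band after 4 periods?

6537

(Bands numbered youngest = 1 to oldest = 5.)
Period 1:
Births: 12600 * 0.32 = 4032, 4300 * 0.533 = 2292 → 6324
Band 2: 2200 * 0.981 = 2158
Band 3: 12600 * 0.946 = 11920
Band 4: 4300 * 0.956 = 4111
Band 5: 14100 * 0.974 + 3200 * 0.548 = 13733 + 1754 = 15487
Net migration: Band 4 + 250 → 4361
End of period: [6324, 2158, 11920, 4361, 15487]
Period 2:
Births: 2158 * 0.32 = 691, 11920 * 0.533 = 6353 → 7044
Band 2: 6324 * 0.981 = 6204
Band 3: 2158 * 0.946 = 2041
Band 4: 11920 * 0.956 = 11396
Band 5: 4361 * 0.974 + 15487 * 0.548 = 4248 + 8487 = 12735
Net migration: Band 4 + 250 → 11646
End of period: [7044, 6204, 2041, 11646, 12735]
Period 3:
Births: 6204 * 0.32 = 1985, 2041 * 0.533 = 1088 → 3073
Band 2: 7044 * 0.981 = 6910
Band 3: 6204 * 0.946 = 5869
Band 4: 2041 * 0.956 = 1951
Band 5: 11646 * 0.974 + 12735 * 0.548 = 11343 + 6979 = 18322
Net migration: Band 4 + 250 → 2201
End of period: [3073, 6910, 5869, 2201, 18322]
Period 4:
Births: 6910 * 0.32 = 2211, 5869 * 0.533 = 3128 → 5339
Band 2: 3073 * 0.981 = 3015
Band 3: 6910 * 0.946 = 6537
Band 4: 5869 * 0.956 = 5611
Band 5: 2201 * 0.974 + 18322 * 0.548 = 2144 + 10040 = 12184
Net migration: Band 4 + 250 → 5861
End of period: [5339, 3015, 6537, 5861, 12184]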